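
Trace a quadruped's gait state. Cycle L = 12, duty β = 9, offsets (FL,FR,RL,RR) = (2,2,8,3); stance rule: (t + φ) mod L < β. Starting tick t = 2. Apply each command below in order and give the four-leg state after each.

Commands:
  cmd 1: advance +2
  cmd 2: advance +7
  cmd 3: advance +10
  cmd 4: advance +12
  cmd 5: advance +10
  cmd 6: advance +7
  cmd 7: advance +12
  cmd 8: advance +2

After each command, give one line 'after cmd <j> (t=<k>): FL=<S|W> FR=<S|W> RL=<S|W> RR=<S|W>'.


after cmd 1 (t=4): FL=S FR=S RL=S RR=S
after cmd 2 (t=11): FL=S FR=S RL=S RR=S
after cmd 3 (t=21): FL=W FR=W RL=S RR=S
after cmd 4 (t=33): FL=W FR=W RL=S RR=S
after cmd 5 (t=43): FL=W FR=W RL=S RR=W
after cmd 6 (t=50): FL=S FR=S RL=W RR=S
after cmd 7 (t=62): FL=S FR=S RL=W RR=S
after cmd 8 (t=64): FL=S FR=S RL=S RR=S

start t=2: FL=S FR=S RL=W RR=S
cmd 1: advance +2 → t=4, phase=(6,6,0,7) → FL=S FR=S RL=S RR=S
cmd 2: advance +7 → t=11, phase=(1,1,7,2) → FL=S FR=S RL=S RR=S
cmd 3: advance +10 → t=21, phase=(11,11,5,0) → FL=W FR=W RL=S RR=S
cmd 4: advance +12 → t=33, phase=(11,11,5,0) → FL=W FR=W RL=S RR=S
cmd 5: advance +10 → t=43, phase=(9,9,3,10) → FL=W FR=W RL=S RR=W
cmd 6: advance +7 → t=50, phase=(4,4,10,5) → FL=S FR=S RL=W RR=S
cmd 7: advance +12 → t=62, phase=(4,4,10,5) → FL=S FR=S RL=W RR=S
cmd 8: advance +2 → t=64, phase=(6,6,0,7) → FL=S FR=S RL=S RR=S


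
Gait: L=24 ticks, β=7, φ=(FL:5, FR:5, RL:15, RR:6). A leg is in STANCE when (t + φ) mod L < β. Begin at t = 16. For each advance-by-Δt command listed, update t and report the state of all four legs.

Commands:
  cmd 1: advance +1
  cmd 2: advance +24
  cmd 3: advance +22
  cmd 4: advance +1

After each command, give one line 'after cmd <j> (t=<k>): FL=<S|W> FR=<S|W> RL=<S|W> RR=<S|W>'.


start t=16: FL=W FR=W RL=W RR=W
cmd 1: advance +1 → t=17, phase=(22,22,8,23) → FL=W FR=W RL=W RR=W
cmd 2: advance +24 → t=41, phase=(22,22,8,23) → FL=W FR=W RL=W RR=W
cmd 3: advance +22 → t=63, phase=(20,20,6,21) → FL=W FR=W RL=S RR=W
cmd 4: advance +1 → t=64, phase=(21,21,7,22) → FL=W FR=W RL=W RR=W

after cmd 1 (t=17): FL=W FR=W RL=W RR=W
after cmd 2 (t=41): FL=W FR=W RL=W RR=W
after cmd 3 (t=63): FL=W FR=W RL=S RR=W
after cmd 4 (t=64): FL=W FR=W RL=W RR=W


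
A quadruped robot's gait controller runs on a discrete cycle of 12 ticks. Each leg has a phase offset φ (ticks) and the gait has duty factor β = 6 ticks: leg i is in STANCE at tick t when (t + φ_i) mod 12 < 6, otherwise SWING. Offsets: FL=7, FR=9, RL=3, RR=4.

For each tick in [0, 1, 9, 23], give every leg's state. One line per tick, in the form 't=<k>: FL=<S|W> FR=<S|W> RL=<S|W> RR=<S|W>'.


t=0: phase=(7,9,3,4) vs β=6 → FL=W FR=W RL=S RR=S
t=1: phase=(8,10,4,5) vs β=6 → FL=W FR=W RL=S RR=S
t=9: phase=(4,6,0,1) vs β=6 → FL=S FR=W RL=S RR=S
t=23: phase=(6,8,2,3) vs β=6 → FL=W FR=W RL=S RR=S

t=0: FL=W FR=W RL=S RR=S
t=1: FL=W FR=W RL=S RR=S
t=9: FL=S FR=W RL=S RR=S
t=23: FL=W FR=W RL=S RR=S


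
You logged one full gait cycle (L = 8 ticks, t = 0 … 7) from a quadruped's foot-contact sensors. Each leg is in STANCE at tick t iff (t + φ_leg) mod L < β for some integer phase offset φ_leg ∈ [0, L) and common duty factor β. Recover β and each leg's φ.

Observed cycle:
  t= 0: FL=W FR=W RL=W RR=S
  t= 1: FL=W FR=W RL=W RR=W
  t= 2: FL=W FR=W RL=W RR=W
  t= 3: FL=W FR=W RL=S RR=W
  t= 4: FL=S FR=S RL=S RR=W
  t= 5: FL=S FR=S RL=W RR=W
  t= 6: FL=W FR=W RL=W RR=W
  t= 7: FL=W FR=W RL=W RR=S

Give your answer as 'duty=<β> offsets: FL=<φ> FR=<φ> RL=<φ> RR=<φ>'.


duty β = stance ticks per leg = 2
FL: stance ticks = 2; W→S at t=4 → φ=4
FR: stance ticks = 2; W→S at t=4 → φ=4
RL: stance ticks = 2; W→S at t=3 → φ=5
RR: stance ticks = 2; W→S at t=7 → φ=1

duty=2 offsets: FL=4 FR=4 RL=5 RR=1


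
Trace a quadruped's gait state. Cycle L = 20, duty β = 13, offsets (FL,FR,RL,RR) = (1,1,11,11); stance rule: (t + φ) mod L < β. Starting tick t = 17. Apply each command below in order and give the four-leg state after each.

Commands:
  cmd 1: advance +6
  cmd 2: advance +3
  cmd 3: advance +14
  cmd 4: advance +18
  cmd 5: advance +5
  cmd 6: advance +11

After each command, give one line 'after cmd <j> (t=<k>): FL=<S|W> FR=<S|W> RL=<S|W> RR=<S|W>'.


after cmd 1 (t=23): FL=S FR=S RL=W RR=W
after cmd 2 (t=26): FL=S FR=S RL=W RR=W
after cmd 3 (t=40): FL=S FR=S RL=S RR=S
after cmd 4 (t=58): FL=W FR=W RL=S RR=S
after cmd 5 (t=63): FL=S FR=S RL=W RR=W
after cmd 6 (t=74): FL=W FR=W RL=S RR=S

start t=17: FL=W FR=W RL=S RR=S
cmd 1: advance +6 → t=23, phase=(4,4,14,14) → FL=S FR=S RL=W RR=W
cmd 2: advance +3 → t=26, phase=(7,7,17,17) → FL=S FR=S RL=W RR=W
cmd 3: advance +14 → t=40, phase=(1,1,11,11) → FL=S FR=S RL=S RR=S
cmd 4: advance +18 → t=58, phase=(19,19,9,9) → FL=W FR=W RL=S RR=S
cmd 5: advance +5 → t=63, phase=(4,4,14,14) → FL=S FR=S RL=W RR=W
cmd 6: advance +11 → t=74, phase=(15,15,5,5) → FL=W FR=W RL=S RR=S


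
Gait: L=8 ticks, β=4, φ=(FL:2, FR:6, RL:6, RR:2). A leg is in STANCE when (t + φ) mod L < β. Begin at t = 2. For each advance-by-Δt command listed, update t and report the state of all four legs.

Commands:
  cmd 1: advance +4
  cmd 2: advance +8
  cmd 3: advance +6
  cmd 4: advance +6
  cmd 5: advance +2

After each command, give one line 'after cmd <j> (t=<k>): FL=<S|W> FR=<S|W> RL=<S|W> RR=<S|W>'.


start t=2: FL=W FR=S RL=S RR=W
cmd 1: advance +4 → t=6, phase=(0,4,4,0) → FL=S FR=W RL=W RR=S
cmd 2: advance +8 → t=14, phase=(0,4,4,0) → FL=S FR=W RL=W RR=S
cmd 3: advance +6 → t=20, phase=(6,2,2,6) → FL=W FR=S RL=S RR=W
cmd 4: advance +6 → t=26, phase=(4,0,0,4) → FL=W FR=S RL=S RR=W
cmd 5: advance +2 → t=28, phase=(6,2,2,6) → FL=W FR=S RL=S RR=W

after cmd 1 (t=6): FL=S FR=W RL=W RR=S
after cmd 2 (t=14): FL=S FR=W RL=W RR=S
after cmd 3 (t=20): FL=W FR=S RL=S RR=W
after cmd 4 (t=26): FL=W FR=S RL=S RR=W
after cmd 5 (t=28): FL=W FR=S RL=S RR=W


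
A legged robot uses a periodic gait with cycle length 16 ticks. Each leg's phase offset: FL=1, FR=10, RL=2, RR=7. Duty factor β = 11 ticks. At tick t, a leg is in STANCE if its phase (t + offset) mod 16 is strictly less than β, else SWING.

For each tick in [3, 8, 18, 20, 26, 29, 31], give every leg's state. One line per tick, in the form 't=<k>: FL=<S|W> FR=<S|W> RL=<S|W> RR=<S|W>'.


t=3: FL=S FR=W RL=S RR=S
t=8: FL=S FR=S RL=S RR=W
t=18: FL=S FR=W RL=S RR=S
t=20: FL=S FR=W RL=S RR=W
t=26: FL=W FR=S RL=W RR=S
t=29: FL=W FR=S RL=W RR=S
t=31: FL=S FR=S RL=S RR=S

t=3: phase=(4,13,5,10) vs β=11 → FL=S FR=W RL=S RR=S
t=8: phase=(9,2,10,15) vs β=11 → FL=S FR=S RL=S RR=W
t=18: phase=(3,12,4,9) vs β=11 → FL=S FR=W RL=S RR=S
t=20: phase=(5,14,6,11) vs β=11 → FL=S FR=W RL=S RR=W
t=26: phase=(11,4,12,1) vs β=11 → FL=W FR=S RL=W RR=S
t=29: phase=(14,7,15,4) vs β=11 → FL=W FR=S RL=W RR=S
t=31: phase=(0,9,1,6) vs β=11 → FL=S FR=S RL=S RR=S


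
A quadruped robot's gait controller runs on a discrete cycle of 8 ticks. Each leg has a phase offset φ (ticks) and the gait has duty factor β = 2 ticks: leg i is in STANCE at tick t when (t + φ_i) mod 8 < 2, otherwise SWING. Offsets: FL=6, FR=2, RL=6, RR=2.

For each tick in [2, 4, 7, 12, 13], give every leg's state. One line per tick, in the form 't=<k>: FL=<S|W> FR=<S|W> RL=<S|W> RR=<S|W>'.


t=2: phase=(0,4,0,4) vs β=2 → FL=S FR=W RL=S RR=W
t=4: phase=(2,6,2,6) vs β=2 → FL=W FR=W RL=W RR=W
t=7: phase=(5,1,5,1) vs β=2 → FL=W FR=S RL=W RR=S
t=12: phase=(2,6,2,6) vs β=2 → FL=W FR=W RL=W RR=W
t=13: phase=(3,7,3,7) vs β=2 → FL=W FR=W RL=W RR=W

t=2: FL=S FR=W RL=S RR=W
t=4: FL=W FR=W RL=W RR=W
t=7: FL=W FR=S RL=W RR=S
t=12: FL=W FR=W RL=W RR=W
t=13: FL=W FR=W RL=W RR=W


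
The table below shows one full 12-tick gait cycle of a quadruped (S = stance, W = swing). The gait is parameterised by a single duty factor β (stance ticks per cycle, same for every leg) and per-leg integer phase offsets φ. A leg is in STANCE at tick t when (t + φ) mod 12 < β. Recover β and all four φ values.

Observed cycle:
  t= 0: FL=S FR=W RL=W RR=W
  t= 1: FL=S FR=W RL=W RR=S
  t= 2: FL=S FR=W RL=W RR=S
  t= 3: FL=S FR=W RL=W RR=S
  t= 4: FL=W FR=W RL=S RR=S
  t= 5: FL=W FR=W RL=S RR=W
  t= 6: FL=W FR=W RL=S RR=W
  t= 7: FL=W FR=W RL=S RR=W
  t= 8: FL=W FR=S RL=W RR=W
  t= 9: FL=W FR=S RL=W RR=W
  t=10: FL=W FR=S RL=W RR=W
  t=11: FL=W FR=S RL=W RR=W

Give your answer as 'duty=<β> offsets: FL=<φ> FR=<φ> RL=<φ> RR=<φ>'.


duty=4 offsets: FL=0 FR=4 RL=8 RR=11

duty β = stance ticks per leg = 4
FL: stance ticks = 4; W→S at t=0 → φ=0
FR: stance ticks = 4; W→S at t=8 → φ=4
RL: stance ticks = 4; W→S at t=4 → φ=8
RR: stance ticks = 4; W→S at t=1 → φ=11


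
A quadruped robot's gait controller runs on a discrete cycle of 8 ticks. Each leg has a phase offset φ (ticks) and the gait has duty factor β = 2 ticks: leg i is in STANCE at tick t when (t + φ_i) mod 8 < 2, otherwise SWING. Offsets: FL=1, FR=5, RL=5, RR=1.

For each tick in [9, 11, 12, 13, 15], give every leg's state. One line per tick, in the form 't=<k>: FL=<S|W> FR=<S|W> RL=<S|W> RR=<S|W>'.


t=9: phase=(2,6,6,2) vs β=2 → FL=W FR=W RL=W RR=W
t=11: phase=(4,0,0,4) vs β=2 → FL=W FR=S RL=S RR=W
t=12: phase=(5,1,1,5) vs β=2 → FL=W FR=S RL=S RR=W
t=13: phase=(6,2,2,6) vs β=2 → FL=W FR=W RL=W RR=W
t=15: phase=(0,4,4,0) vs β=2 → FL=S FR=W RL=W RR=S

t=9: FL=W FR=W RL=W RR=W
t=11: FL=W FR=S RL=S RR=W
t=12: FL=W FR=S RL=S RR=W
t=13: FL=W FR=W RL=W RR=W
t=15: FL=S FR=W RL=W RR=S


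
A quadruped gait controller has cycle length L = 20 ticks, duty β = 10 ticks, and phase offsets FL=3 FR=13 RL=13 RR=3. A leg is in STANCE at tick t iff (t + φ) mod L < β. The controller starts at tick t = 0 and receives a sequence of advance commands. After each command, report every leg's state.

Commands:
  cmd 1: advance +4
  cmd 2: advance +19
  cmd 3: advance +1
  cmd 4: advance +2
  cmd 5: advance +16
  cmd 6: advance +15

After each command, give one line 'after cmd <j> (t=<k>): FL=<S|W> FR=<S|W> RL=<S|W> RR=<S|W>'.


after cmd 1 (t=4): FL=S FR=W RL=W RR=S
after cmd 2 (t=23): FL=S FR=W RL=W RR=S
after cmd 3 (t=24): FL=S FR=W RL=W RR=S
after cmd 4 (t=26): FL=S FR=W RL=W RR=S
after cmd 5 (t=42): FL=S FR=W RL=W RR=S
after cmd 6 (t=57): FL=S FR=W RL=W RR=S

start t=0: FL=S FR=W RL=W RR=S
cmd 1: advance +4 → t=4, phase=(7,17,17,7) → FL=S FR=W RL=W RR=S
cmd 2: advance +19 → t=23, phase=(6,16,16,6) → FL=S FR=W RL=W RR=S
cmd 3: advance +1 → t=24, phase=(7,17,17,7) → FL=S FR=W RL=W RR=S
cmd 4: advance +2 → t=26, phase=(9,19,19,9) → FL=S FR=W RL=W RR=S
cmd 5: advance +16 → t=42, phase=(5,15,15,5) → FL=S FR=W RL=W RR=S
cmd 6: advance +15 → t=57, phase=(0,10,10,0) → FL=S FR=W RL=W RR=S


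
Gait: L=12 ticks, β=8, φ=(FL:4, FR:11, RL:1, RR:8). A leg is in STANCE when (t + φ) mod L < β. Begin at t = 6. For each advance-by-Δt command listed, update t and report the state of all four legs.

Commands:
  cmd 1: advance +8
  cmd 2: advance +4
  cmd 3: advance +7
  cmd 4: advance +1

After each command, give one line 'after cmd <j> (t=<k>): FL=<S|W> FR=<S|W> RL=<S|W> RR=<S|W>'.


after cmd 1 (t=14): FL=S FR=S RL=S RR=W
after cmd 2 (t=18): FL=W FR=S RL=S RR=S
after cmd 3 (t=25): FL=S FR=S RL=S RR=W
after cmd 4 (t=26): FL=S FR=S RL=S RR=W

start t=6: FL=W FR=S RL=S RR=S
cmd 1: advance +8 → t=14, phase=(6,1,3,10) → FL=S FR=S RL=S RR=W
cmd 2: advance +4 → t=18, phase=(10,5,7,2) → FL=W FR=S RL=S RR=S
cmd 3: advance +7 → t=25, phase=(5,0,2,9) → FL=S FR=S RL=S RR=W
cmd 4: advance +1 → t=26, phase=(6,1,3,10) → FL=S FR=S RL=S RR=W


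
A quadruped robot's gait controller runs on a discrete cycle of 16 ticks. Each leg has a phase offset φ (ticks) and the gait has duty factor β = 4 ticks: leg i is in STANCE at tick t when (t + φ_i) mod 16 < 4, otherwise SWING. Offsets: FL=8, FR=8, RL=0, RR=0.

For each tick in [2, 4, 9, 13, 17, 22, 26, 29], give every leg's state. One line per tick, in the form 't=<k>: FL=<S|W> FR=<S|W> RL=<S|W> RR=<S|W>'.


t=2: phase=(10,10,2,2) vs β=4 → FL=W FR=W RL=S RR=S
t=4: phase=(12,12,4,4) vs β=4 → FL=W FR=W RL=W RR=W
t=9: phase=(1,1,9,9) vs β=4 → FL=S FR=S RL=W RR=W
t=13: phase=(5,5,13,13) vs β=4 → FL=W FR=W RL=W RR=W
t=17: phase=(9,9,1,1) vs β=4 → FL=W FR=W RL=S RR=S
t=22: phase=(14,14,6,6) vs β=4 → FL=W FR=W RL=W RR=W
t=26: phase=(2,2,10,10) vs β=4 → FL=S FR=S RL=W RR=W
t=29: phase=(5,5,13,13) vs β=4 → FL=W FR=W RL=W RR=W

t=2: FL=W FR=W RL=S RR=S
t=4: FL=W FR=W RL=W RR=W
t=9: FL=S FR=S RL=W RR=W
t=13: FL=W FR=W RL=W RR=W
t=17: FL=W FR=W RL=S RR=S
t=22: FL=W FR=W RL=W RR=W
t=26: FL=S FR=S RL=W RR=W
t=29: FL=W FR=W RL=W RR=W


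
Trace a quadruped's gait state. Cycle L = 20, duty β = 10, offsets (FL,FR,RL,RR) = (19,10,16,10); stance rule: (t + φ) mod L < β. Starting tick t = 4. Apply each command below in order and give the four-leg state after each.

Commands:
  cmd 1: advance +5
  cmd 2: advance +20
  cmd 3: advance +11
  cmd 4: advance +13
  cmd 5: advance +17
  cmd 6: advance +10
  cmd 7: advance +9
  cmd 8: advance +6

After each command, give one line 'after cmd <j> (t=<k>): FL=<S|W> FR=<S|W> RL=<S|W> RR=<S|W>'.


after cmd 1 (t=9): FL=S FR=W RL=S RR=W
after cmd 2 (t=29): FL=S FR=W RL=S RR=W
after cmd 3 (t=40): FL=W FR=W RL=W RR=W
after cmd 4 (t=53): FL=W FR=S RL=S RR=S
after cmd 5 (t=70): FL=S FR=S RL=S RR=S
after cmd 6 (t=80): FL=W FR=W RL=W RR=W
after cmd 7 (t=89): FL=S FR=W RL=S RR=W
after cmd 8 (t=95): FL=W FR=S RL=W RR=S

start t=4: FL=S FR=W RL=S RR=W
cmd 1: advance +5 → t=9, phase=(8,19,5,19) → FL=S FR=W RL=S RR=W
cmd 2: advance +20 → t=29, phase=(8,19,5,19) → FL=S FR=W RL=S RR=W
cmd 3: advance +11 → t=40, phase=(19,10,16,10) → FL=W FR=W RL=W RR=W
cmd 4: advance +13 → t=53, phase=(12,3,9,3) → FL=W FR=S RL=S RR=S
cmd 5: advance +17 → t=70, phase=(9,0,6,0) → FL=S FR=S RL=S RR=S
cmd 6: advance +10 → t=80, phase=(19,10,16,10) → FL=W FR=W RL=W RR=W
cmd 7: advance +9 → t=89, phase=(8,19,5,19) → FL=S FR=W RL=S RR=W
cmd 8: advance +6 → t=95, phase=(14,5,11,5) → FL=W FR=S RL=W RR=S


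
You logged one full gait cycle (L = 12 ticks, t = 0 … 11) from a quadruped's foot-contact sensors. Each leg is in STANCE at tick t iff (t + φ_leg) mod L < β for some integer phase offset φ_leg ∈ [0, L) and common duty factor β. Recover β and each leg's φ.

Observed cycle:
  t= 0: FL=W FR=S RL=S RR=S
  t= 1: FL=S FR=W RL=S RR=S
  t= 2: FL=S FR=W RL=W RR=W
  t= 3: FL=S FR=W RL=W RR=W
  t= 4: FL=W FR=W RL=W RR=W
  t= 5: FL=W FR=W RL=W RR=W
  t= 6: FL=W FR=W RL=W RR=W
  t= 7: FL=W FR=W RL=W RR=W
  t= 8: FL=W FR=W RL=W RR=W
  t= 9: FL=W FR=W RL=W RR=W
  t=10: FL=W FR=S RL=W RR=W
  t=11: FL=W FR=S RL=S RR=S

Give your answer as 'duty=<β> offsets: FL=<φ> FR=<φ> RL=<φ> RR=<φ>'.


duty β = stance ticks per leg = 3
FL: stance ticks = 3; W→S at t=1 → φ=11
FR: stance ticks = 3; W→S at t=10 → φ=2
RL: stance ticks = 3; W→S at t=11 → φ=1
RR: stance ticks = 3; W→S at t=11 → φ=1

duty=3 offsets: FL=11 FR=2 RL=1 RR=1


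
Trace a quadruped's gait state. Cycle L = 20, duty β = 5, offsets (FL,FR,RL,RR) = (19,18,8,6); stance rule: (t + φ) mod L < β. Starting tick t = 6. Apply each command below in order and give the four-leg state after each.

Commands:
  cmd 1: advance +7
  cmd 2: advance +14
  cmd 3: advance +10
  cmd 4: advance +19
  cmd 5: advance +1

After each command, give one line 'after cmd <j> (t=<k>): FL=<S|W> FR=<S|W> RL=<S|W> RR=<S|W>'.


start t=6: FL=W FR=S RL=W RR=W
cmd 1: advance +7 → t=13, phase=(12,11,1,19) → FL=W FR=W RL=S RR=W
cmd 2: advance +14 → t=27, phase=(6,5,15,13) → FL=W FR=W RL=W RR=W
cmd 3: advance +10 → t=37, phase=(16,15,5,3) → FL=W FR=W RL=W RR=S
cmd 4: advance +19 → t=56, phase=(15,14,4,2) → FL=W FR=W RL=S RR=S
cmd 5: advance +1 → t=57, phase=(16,15,5,3) → FL=W FR=W RL=W RR=S

after cmd 1 (t=13): FL=W FR=W RL=S RR=W
after cmd 2 (t=27): FL=W FR=W RL=W RR=W
after cmd 3 (t=37): FL=W FR=W RL=W RR=S
after cmd 4 (t=56): FL=W FR=W RL=S RR=S
after cmd 5 (t=57): FL=W FR=W RL=W RR=S


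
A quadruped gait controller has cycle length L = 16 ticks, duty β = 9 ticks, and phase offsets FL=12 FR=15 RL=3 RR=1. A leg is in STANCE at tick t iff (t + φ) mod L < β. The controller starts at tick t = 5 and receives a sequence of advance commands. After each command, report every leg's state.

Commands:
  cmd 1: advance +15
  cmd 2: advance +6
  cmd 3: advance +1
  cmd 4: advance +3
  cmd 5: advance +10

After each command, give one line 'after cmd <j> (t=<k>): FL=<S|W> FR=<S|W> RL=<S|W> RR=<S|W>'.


start t=5: FL=S FR=S RL=S RR=S
cmd 1: advance +15 → t=20, phase=(0,3,7,5) → FL=S FR=S RL=S RR=S
cmd 2: advance +6 → t=26, phase=(6,9,13,11) → FL=S FR=W RL=W RR=W
cmd 3: advance +1 → t=27, phase=(7,10,14,12) → FL=S FR=W RL=W RR=W
cmd 4: advance +3 → t=30, phase=(10,13,1,15) → FL=W FR=W RL=S RR=W
cmd 5: advance +10 → t=40, phase=(4,7,11,9) → FL=S FR=S RL=W RR=W

after cmd 1 (t=20): FL=S FR=S RL=S RR=S
after cmd 2 (t=26): FL=S FR=W RL=W RR=W
after cmd 3 (t=27): FL=S FR=W RL=W RR=W
after cmd 4 (t=30): FL=W FR=W RL=S RR=W
after cmd 5 (t=40): FL=S FR=S RL=W RR=W


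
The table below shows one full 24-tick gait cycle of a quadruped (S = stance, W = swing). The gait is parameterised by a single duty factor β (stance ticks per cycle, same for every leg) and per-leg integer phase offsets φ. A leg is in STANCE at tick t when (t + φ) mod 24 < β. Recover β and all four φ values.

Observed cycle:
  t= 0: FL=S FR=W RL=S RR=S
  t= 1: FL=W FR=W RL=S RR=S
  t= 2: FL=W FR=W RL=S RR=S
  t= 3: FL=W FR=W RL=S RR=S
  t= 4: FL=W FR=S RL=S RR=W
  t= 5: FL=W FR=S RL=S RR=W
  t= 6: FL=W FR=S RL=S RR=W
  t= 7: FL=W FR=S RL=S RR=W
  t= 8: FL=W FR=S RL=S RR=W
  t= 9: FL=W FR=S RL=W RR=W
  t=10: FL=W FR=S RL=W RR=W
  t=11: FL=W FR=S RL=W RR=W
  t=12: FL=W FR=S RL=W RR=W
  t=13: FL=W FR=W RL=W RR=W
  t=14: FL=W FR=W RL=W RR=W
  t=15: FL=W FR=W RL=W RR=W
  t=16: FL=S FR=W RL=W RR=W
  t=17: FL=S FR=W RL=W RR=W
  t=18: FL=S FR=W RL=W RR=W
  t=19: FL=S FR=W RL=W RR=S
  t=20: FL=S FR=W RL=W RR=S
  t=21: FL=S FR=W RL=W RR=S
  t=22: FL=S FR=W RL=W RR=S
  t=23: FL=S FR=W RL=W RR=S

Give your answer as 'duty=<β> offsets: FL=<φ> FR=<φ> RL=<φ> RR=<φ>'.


duty β = stance ticks per leg = 9
FL: stance ticks = 9; W→S at t=16 → φ=8
FR: stance ticks = 9; W→S at t=4 → φ=20
RL: stance ticks = 9; W→S at t=0 → φ=0
RR: stance ticks = 9; W→S at t=19 → φ=5

duty=9 offsets: FL=8 FR=20 RL=0 RR=5


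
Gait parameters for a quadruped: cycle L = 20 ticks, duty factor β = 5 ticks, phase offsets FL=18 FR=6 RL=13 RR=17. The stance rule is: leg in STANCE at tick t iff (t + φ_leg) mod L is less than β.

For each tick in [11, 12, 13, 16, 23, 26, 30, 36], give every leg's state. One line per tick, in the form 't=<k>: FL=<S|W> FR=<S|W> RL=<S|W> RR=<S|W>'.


t=11: phase=(9,17,4,8) vs β=5 → FL=W FR=W RL=S RR=W
t=12: phase=(10,18,5,9) vs β=5 → FL=W FR=W RL=W RR=W
t=13: phase=(11,19,6,10) vs β=5 → FL=W FR=W RL=W RR=W
t=16: phase=(14,2,9,13) vs β=5 → FL=W FR=S RL=W RR=W
t=23: phase=(1,9,16,0) vs β=5 → FL=S FR=W RL=W RR=S
t=26: phase=(4,12,19,3) vs β=5 → FL=S FR=W RL=W RR=S
t=30: phase=(8,16,3,7) vs β=5 → FL=W FR=W RL=S RR=W
t=36: phase=(14,2,9,13) vs β=5 → FL=W FR=S RL=W RR=W

t=11: FL=W FR=W RL=S RR=W
t=12: FL=W FR=W RL=W RR=W
t=13: FL=W FR=W RL=W RR=W
t=16: FL=W FR=S RL=W RR=W
t=23: FL=S FR=W RL=W RR=S
t=26: FL=S FR=W RL=W RR=S
t=30: FL=W FR=W RL=S RR=W
t=36: FL=W FR=S RL=W RR=W


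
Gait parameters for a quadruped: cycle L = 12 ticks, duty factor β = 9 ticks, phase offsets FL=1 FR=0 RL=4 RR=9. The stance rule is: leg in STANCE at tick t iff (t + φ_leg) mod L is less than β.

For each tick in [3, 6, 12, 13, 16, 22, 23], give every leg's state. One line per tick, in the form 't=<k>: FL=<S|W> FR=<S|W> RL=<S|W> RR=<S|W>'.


t=3: FL=S FR=S RL=S RR=S
t=6: FL=S FR=S RL=W RR=S
t=12: FL=S FR=S RL=S RR=W
t=13: FL=S FR=S RL=S RR=W
t=16: FL=S FR=S RL=S RR=S
t=22: FL=W FR=W RL=S RR=S
t=23: FL=S FR=W RL=S RR=S

t=3: phase=(4,3,7,0) vs β=9 → FL=S FR=S RL=S RR=S
t=6: phase=(7,6,10,3) vs β=9 → FL=S FR=S RL=W RR=S
t=12: phase=(1,0,4,9) vs β=9 → FL=S FR=S RL=S RR=W
t=13: phase=(2,1,5,10) vs β=9 → FL=S FR=S RL=S RR=W
t=16: phase=(5,4,8,1) vs β=9 → FL=S FR=S RL=S RR=S
t=22: phase=(11,10,2,7) vs β=9 → FL=W FR=W RL=S RR=S
t=23: phase=(0,11,3,8) vs β=9 → FL=S FR=W RL=S RR=S


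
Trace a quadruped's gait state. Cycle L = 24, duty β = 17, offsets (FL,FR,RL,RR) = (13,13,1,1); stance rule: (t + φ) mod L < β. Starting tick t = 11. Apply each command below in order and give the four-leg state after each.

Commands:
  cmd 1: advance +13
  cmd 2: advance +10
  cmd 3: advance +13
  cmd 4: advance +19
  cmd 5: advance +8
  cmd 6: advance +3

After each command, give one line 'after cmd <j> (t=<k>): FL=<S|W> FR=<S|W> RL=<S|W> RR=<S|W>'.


start t=11: FL=S FR=S RL=S RR=S
cmd 1: advance +13 → t=24, phase=(13,13,1,1) → FL=S FR=S RL=S RR=S
cmd 2: advance +10 → t=34, phase=(23,23,11,11) → FL=W FR=W RL=S RR=S
cmd 3: advance +13 → t=47, phase=(12,12,0,0) → FL=S FR=S RL=S RR=S
cmd 4: advance +19 → t=66, phase=(7,7,19,19) → FL=S FR=S RL=W RR=W
cmd 5: advance +8 → t=74, phase=(15,15,3,3) → FL=S FR=S RL=S RR=S
cmd 6: advance +3 → t=77, phase=(18,18,6,6) → FL=W FR=W RL=S RR=S

after cmd 1 (t=24): FL=S FR=S RL=S RR=S
after cmd 2 (t=34): FL=W FR=W RL=S RR=S
after cmd 3 (t=47): FL=S FR=S RL=S RR=S
after cmd 4 (t=66): FL=S FR=S RL=W RR=W
after cmd 5 (t=74): FL=S FR=S RL=S RR=S
after cmd 6 (t=77): FL=W FR=W RL=S RR=S


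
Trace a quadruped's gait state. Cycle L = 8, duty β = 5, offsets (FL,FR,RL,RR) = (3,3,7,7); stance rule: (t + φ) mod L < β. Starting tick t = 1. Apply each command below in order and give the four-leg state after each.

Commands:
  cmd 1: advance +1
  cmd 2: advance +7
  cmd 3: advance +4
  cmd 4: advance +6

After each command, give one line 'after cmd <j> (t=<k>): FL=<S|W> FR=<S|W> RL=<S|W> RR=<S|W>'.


start t=1: FL=S FR=S RL=S RR=S
cmd 1: advance +1 → t=2, phase=(5,5,1,1) → FL=W FR=W RL=S RR=S
cmd 2: advance +7 → t=9, phase=(4,4,0,0) → FL=S FR=S RL=S RR=S
cmd 3: advance +4 → t=13, phase=(0,0,4,4) → FL=S FR=S RL=S RR=S
cmd 4: advance +6 → t=19, phase=(6,6,2,2) → FL=W FR=W RL=S RR=S

after cmd 1 (t=2): FL=W FR=W RL=S RR=S
after cmd 2 (t=9): FL=S FR=S RL=S RR=S
after cmd 3 (t=13): FL=S FR=S RL=S RR=S
after cmd 4 (t=19): FL=W FR=W RL=S RR=S


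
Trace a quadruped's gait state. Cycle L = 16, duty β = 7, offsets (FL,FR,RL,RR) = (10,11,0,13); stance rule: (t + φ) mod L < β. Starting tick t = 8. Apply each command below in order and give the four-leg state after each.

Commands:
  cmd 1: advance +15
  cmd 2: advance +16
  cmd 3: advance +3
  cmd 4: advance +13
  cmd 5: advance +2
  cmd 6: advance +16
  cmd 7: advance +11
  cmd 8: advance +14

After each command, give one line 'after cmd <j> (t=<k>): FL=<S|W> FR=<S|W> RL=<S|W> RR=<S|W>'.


start t=8: FL=S FR=S RL=W RR=S
cmd 1: advance +15 → t=23, phase=(1,2,7,4) → FL=S FR=S RL=W RR=S
cmd 2: advance +16 → t=39, phase=(1,2,7,4) → FL=S FR=S RL=W RR=S
cmd 3: advance +3 → t=42, phase=(4,5,10,7) → FL=S FR=S RL=W RR=W
cmd 4: advance +13 → t=55, phase=(1,2,7,4) → FL=S FR=S RL=W RR=S
cmd 5: advance +2 → t=57, phase=(3,4,9,6) → FL=S FR=S RL=W RR=S
cmd 6: advance +16 → t=73, phase=(3,4,9,6) → FL=S FR=S RL=W RR=S
cmd 7: advance +11 → t=84, phase=(14,15,4,1) → FL=W FR=W RL=S RR=S
cmd 8: advance +14 → t=98, phase=(12,13,2,15) → FL=W FR=W RL=S RR=W

after cmd 1 (t=23): FL=S FR=S RL=W RR=S
after cmd 2 (t=39): FL=S FR=S RL=W RR=S
after cmd 3 (t=42): FL=S FR=S RL=W RR=W
after cmd 4 (t=55): FL=S FR=S RL=W RR=S
after cmd 5 (t=57): FL=S FR=S RL=W RR=S
after cmd 6 (t=73): FL=S FR=S RL=W RR=S
after cmd 7 (t=84): FL=W FR=W RL=S RR=S
after cmd 8 (t=98): FL=W FR=W RL=S RR=W


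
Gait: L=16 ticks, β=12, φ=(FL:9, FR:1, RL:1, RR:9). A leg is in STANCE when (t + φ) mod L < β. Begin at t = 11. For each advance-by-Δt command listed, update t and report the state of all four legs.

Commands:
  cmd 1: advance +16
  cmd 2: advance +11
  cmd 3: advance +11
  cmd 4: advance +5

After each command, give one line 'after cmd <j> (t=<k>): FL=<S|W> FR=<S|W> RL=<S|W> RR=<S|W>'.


start t=11: FL=S FR=W RL=W RR=S
cmd 1: advance +16 → t=27, phase=(4,12,12,4) → FL=S FR=W RL=W RR=S
cmd 2: advance +11 → t=38, phase=(15,7,7,15) → FL=W FR=S RL=S RR=W
cmd 3: advance +11 → t=49, phase=(10,2,2,10) → FL=S FR=S RL=S RR=S
cmd 4: advance +5 → t=54, phase=(15,7,7,15) → FL=W FR=S RL=S RR=W

after cmd 1 (t=27): FL=S FR=W RL=W RR=S
after cmd 2 (t=38): FL=W FR=S RL=S RR=W
after cmd 3 (t=49): FL=S FR=S RL=S RR=S
after cmd 4 (t=54): FL=W FR=S RL=S RR=W


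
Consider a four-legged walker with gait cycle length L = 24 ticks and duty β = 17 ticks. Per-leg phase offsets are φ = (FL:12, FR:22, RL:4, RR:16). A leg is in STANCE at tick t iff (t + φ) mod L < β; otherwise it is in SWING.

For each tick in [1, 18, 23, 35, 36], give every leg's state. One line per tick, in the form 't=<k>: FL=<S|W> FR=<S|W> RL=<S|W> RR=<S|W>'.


t=1: FL=S FR=W RL=S RR=W
t=18: FL=S FR=S RL=W RR=S
t=23: FL=S FR=W RL=S RR=S
t=35: FL=W FR=S RL=S RR=S
t=36: FL=S FR=S RL=S RR=S

t=1: phase=(13,23,5,17) vs β=17 → FL=S FR=W RL=S RR=W
t=18: phase=(6,16,22,10) vs β=17 → FL=S FR=S RL=W RR=S
t=23: phase=(11,21,3,15) vs β=17 → FL=S FR=W RL=S RR=S
t=35: phase=(23,9,15,3) vs β=17 → FL=W FR=S RL=S RR=S
t=36: phase=(0,10,16,4) vs β=17 → FL=S FR=S RL=S RR=S


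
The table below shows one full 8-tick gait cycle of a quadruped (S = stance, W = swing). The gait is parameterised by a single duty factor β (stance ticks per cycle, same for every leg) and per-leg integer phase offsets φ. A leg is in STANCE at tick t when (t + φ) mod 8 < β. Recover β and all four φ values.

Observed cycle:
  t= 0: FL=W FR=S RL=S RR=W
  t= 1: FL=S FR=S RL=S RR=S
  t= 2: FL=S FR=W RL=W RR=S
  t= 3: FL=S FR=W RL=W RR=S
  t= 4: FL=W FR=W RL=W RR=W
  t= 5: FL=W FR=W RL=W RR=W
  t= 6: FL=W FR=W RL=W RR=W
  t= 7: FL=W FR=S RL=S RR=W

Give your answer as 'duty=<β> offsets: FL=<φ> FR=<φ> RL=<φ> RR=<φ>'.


duty β = stance ticks per leg = 3
FL: stance ticks = 3; W→S at t=1 → φ=7
FR: stance ticks = 3; W→S at t=7 → φ=1
RL: stance ticks = 3; W→S at t=7 → φ=1
RR: stance ticks = 3; W→S at t=1 → φ=7

duty=3 offsets: FL=7 FR=1 RL=1 RR=7


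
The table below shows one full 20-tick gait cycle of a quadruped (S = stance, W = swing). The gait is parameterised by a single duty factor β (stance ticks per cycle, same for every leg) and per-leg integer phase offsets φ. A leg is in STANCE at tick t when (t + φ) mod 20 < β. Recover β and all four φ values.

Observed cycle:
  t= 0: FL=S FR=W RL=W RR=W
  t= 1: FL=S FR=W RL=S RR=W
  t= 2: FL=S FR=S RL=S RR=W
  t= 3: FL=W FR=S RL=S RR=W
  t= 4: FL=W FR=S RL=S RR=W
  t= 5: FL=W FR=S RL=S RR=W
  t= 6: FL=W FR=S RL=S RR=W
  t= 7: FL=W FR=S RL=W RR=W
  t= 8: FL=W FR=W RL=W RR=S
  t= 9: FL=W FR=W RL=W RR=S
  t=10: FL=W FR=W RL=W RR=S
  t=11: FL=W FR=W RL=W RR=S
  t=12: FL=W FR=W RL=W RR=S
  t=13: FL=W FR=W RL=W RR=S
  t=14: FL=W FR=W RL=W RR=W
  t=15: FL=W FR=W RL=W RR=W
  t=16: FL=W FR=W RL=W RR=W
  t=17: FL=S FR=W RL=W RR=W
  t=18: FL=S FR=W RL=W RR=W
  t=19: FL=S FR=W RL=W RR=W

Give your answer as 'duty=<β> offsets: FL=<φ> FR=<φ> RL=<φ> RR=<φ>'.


duty=6 offsets: FL=3 FR=18 RL=19 RR=12

duty β = stance ticks per leg = 6
FL: stance ticks = 6; W→S at t=17 → φ=3
FR: stance ticks = 6; W→S at t=2 → φ=18
RL: stance ticks = 6; W→S at t=1 → φ=19
RR: stance ticks = 6; W→S at t=8 → φ=12


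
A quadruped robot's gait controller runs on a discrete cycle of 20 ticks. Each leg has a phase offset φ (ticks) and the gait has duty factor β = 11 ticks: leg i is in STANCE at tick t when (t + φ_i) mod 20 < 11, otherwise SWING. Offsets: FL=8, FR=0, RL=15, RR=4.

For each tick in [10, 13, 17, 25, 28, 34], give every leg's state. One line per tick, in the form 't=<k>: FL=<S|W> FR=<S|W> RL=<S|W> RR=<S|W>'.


t=10: FL=W FR=S RL=S RR=W
t=13: FL=S FR=W RL=S RR=W
t=17: FL=S FR=W RL=W RR=S
t=25: FL=W FR=S RL=S RR=S
t=28: FL=W FR=S RL=S RR=W
t=34: FL=S FR=W RL=S RR=W

t=10: phase=(18,10,5,14) vs β=11 → FL=W FR=S RL=S RR=W
t=13: phase=(1,13,8,17) vs β=11 → FL=S FR=W RL=S RR=W
t=17: phase=(5,17,12,1) vs β=11 → FL=S FR=W RL=W RR=S
t=25: phase=(13,5,0,9) vs β=11 → FL=W FR=S RL=S RR=S
t=28: phase=(16,8,3,12) vs β=11 → FL=W FR=S RL=S RR=W
t=34: phase=(2,14,9,18) vs β=11 → FL=S FR=W RL=S RR=W


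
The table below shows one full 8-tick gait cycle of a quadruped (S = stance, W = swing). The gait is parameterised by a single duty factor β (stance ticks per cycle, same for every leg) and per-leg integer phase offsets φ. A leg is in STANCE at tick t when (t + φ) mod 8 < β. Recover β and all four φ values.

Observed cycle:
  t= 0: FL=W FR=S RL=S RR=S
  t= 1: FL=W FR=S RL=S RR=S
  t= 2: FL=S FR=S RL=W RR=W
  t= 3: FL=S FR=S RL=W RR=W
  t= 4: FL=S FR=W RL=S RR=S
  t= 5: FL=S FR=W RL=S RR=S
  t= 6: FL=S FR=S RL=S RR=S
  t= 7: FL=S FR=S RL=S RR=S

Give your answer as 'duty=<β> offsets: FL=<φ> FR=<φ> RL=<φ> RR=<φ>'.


duty β = stance ticks per leg = 6
FL: stance ticks = 6; W→S at t=2 → φ=6
FR: stance ticks = 6; W→S at t=6 → φ=2
RL: stance ticks = 6; W→S at t=4 → φ=4
RR: stance ticks = 6; W→S at t=4 → φ=4

duty=6 offsets: FL=6 FR=2 RL=4 RR=4


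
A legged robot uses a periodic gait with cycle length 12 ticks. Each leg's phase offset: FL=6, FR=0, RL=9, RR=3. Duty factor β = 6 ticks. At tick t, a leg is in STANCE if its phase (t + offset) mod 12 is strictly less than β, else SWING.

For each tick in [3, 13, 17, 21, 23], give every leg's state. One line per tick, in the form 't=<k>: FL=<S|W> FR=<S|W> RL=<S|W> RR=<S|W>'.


t=3: FL=W FR=S RL=S RR=W
t=13: FL=W FR=S RL=W RR=S
t=17: FL=W FR=S RL=S RR=W
t=21: FL=S FR=W RL=W RR=S
t=23: FL=S FR=W RL=W RR=S

t=3: phase=(9,3,0,6) vs β=6 → FL=W FR=S RL=S RR=W
t=13: phase=(7,1,10,4) vs β=6 → FL=W FR=S RL=W RR=S
t=17: phase=(11,5,2,8) vs β=6 → FL=W FR=S RL=S RR=W
t=21: phase=(3,9,6,0) vs β=6 → FL=S FR=W RL=W RR=S
t=23: phase=(5,11,8,2) vs β=6 → FL=S FR=W RL=W RR=S


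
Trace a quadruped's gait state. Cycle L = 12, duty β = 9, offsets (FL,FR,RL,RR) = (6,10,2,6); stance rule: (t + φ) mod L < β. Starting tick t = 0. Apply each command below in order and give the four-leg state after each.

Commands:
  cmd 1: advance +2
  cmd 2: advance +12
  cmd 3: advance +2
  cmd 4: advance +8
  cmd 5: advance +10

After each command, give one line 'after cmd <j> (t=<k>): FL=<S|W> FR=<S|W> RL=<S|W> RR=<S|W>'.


after cmd 1 (t=2): FL=S FR=S RL=S RR=S
after cmd 2 (t=14): FL=S FR=S RL=S RR=S
after cmd 3 (t=16): FL=W FR=S RL=S RR=W
after cmd 4 (t=24): FL=S FR=W RL=S RR=S
after cmd 5 (t=34): FL=S FR=S RL=S RR=S

start t=0: FL=S FR=W RL=S RR=S
cmd 1: advance +2 → t=2, phase=(8,0,4,8) → FL=S FR=S RL=S RR=S
cmd 2: advance +12 → t=14, phase=(8,0,4,8) → FL=S FR=S RL=S RR=S
cmd 3: advance +2 → t=16, phase=(10,2,6,10) → FL=W FR=S RL=S RR=W
cmd 4: advance +8 → t=24, phase=(6,10,2,6) → FL=S FR=W RL=S RR=S
cmd 5: advance +10 → t=34, phase=(4,8,0,4) → FL=S FR=S RL=S RR=S


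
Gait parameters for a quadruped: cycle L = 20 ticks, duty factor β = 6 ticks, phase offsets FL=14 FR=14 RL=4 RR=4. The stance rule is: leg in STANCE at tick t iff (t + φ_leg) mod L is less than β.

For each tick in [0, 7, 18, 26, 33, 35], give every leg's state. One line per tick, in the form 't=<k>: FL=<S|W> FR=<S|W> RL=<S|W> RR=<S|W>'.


t=0: FL=W FR=W RL=S RR=S
t=7: FL=S FR=S RL=W RR=W
t=18: FL=W FR=W RL=S RR=S
t=26: FL=S FR=S RL=W RR=W
t=33: FL=W FR=W RL=W RR=W
t=35: FL=W FR=W RL=W RR=W

t=0: phase=(14,14,4,4) vs β=6 → FL=W FR=W RL=S RR=S
t=7: phase=(1,1,11,11) vs β=6 → FL=S FR=S RL=W RR=W
t=18: phase=(12,12,2,2) vs β=6 → FL=W FR=W RL=S RR=S
t=26: phase=(0,0,10,10) vs β=6 → FL=S FR=S RL=W RR=W
t=33: phase=(7,7,17,17) vs β=6 → FL=W FR=W RL=W RR=W
t=35: phase=(9,9,19,19) vs β=6 → FL=W FR=W RL=W RR=W


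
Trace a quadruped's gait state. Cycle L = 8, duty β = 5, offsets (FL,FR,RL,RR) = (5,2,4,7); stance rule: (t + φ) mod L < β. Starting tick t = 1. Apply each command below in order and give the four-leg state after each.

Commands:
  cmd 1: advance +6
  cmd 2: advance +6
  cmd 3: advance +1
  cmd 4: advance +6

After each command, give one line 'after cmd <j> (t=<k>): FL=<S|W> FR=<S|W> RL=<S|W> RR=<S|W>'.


start t=1: FL=W FR=S RL=W RR=S
cmd 1: advance +6 → t=7, phase=(4,1,3,6) → FL=S FR=S RL=S RR=W
cmd 2: advance +6 → t=13, phase=(2,7,1,4) → FL=S FR=W RL=S RR=S
cmd 3: advance +1 → t=14, phase=(3,0,2,5) → FL=S FR=S RL=S RR=W
cmd 4: advance +6 → t=20, phase=(1,6,0,3) → FL=S FR=W RL=S RR=S

after cmd 1 (t=7): FL=S FR=S RL=S RR=W
after cmd 2 (t=13): FL=S FR=W RL=S RR=S
after cmd 3 (t=14): FL=S FR=S RL=S RR=W
after cmd 4 (t=20): FL=S FR=W RL=S RR=S


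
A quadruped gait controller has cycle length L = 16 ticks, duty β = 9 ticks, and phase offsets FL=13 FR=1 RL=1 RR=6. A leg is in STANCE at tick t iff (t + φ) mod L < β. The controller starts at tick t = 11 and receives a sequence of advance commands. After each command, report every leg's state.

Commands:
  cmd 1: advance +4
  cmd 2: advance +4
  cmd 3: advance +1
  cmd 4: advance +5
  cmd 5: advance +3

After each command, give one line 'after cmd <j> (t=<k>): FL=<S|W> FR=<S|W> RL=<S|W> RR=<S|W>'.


start t=11: FL=S FR=W RL=W RR=S
cmd 1: advance +4 → t=15, phase=(12,0,0,5) → FL=W FR=S RL=S RR=S
cmd 2: advance +4 → t=19, phase=(0,4,4,9) → FL=S FR=S RL=S RR=W
cmd 3: advance +1 → t=20, phase=(1,5,5,10) → FL=S FR=S RL=S RR=W
cmd 4: advance +5 → t=25, phase=(6,10,10,15) → FL=S FR=W RL=W RR=W
cmd 5: advance +3 → t=28, phase=(9,13,13,2) → FL=W FR=W RL=W RR=S

after cmd 1 (t=15): FL=W FR=S RL=S RR=S
after cmd 2 (t=19): FL=S FR=S RL=S RR=W
after cmd 3 (t=20): FL=S FR=S RL=S RR=W
after cmd 4 (t=25): FL=S FR=W RL=W RR=W
after cmd 5 (t=28): FL=W FR=W RL=W RR=S


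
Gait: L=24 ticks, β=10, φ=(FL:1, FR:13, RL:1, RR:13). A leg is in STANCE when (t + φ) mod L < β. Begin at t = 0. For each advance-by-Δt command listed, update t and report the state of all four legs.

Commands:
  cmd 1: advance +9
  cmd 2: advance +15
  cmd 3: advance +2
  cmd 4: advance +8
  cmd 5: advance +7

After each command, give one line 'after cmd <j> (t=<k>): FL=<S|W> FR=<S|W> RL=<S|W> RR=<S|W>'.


after cmd 1 (t=9): FL=W FR=W RL=W RR=W
after cmd 2 (t=24): FL=S FR=W RL=S RR=W
after cmd 3 (t=26): FL=S FR=W RL=S RR=W
after cmd 4 (t=34): FL=W FR=W RL=W RR=W
after cmd 5 (t=41): FL=W FR=S RL=W RR=S

start t=0: FL=S FR=W RL=S RR=W
cmd 1: advance +9 → t=9, phase=(10,22,10,22) → FL=W FR=W RL=W RR=W
cmd 2: advance +15 → t=24, phase=(1,13,1,13) → FL=S FR=W RL=S RR=W
cmd 3: advance +2 → t=26, phase=(3,15,3,15) → FL=S FR=W RL=S RR=W
cmd 4: advance +8 → t=34, phase=(11,23,11,23) → FL=W FR=W RL=W RR=W
cmd 5: advance +7 → t=41, phase=(18,6,18,6) → FL=W FR=S RL=W RR=S


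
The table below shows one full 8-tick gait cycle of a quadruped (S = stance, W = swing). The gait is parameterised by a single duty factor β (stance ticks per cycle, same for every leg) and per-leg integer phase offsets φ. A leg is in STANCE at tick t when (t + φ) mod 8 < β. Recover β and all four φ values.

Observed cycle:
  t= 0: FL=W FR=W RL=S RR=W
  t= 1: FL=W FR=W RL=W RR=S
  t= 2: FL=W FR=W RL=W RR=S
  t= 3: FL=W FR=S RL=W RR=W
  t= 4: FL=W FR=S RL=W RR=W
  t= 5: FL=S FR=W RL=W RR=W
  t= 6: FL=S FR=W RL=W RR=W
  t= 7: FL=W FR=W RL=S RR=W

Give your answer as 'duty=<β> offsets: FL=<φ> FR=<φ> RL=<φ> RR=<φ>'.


duty=2 offsets: FL=3 FR=5 RL=1 RR=7

duty β = stance ticks per leg = 2
FL: stance ticks = 2; W→S at t=5 → φ=3
FR: stance ticks = 2; W→S at t=3 → φ=5
RL: stance ticks = 2; W→S at t=7 → φ=1
RR: stance ticks = 2; W→S at t=1 → φ=7


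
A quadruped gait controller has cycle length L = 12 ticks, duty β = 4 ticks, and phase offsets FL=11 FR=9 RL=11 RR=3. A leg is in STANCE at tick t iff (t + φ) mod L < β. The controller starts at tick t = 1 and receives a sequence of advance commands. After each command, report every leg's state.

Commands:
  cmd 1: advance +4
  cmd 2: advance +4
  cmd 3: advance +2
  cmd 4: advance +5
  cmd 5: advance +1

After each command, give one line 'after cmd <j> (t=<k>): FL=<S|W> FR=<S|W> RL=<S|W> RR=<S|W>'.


start t=1: FL=S FR=W RL=S RR=W
cmd 1: advance +4 → t=5, phase=(4,2,4,8) → FL=W FR=S RL=W RR=W
cmd 2: advance +4 → t=9, phase=(8,6,8,0) → FL=W FR=W RL=W RR=S
cmd 3: advance +2 → t=11, phase=(10,8,10,2) → FL=W FR=W RL=W RR=S
cmd 4: advance +5 → t=16, phase=(3,1,3,7) → FL=S FR=S RL=S RR=W
cmd 5: advance +1 → t=17, phase=(4,2,4,8) → FL=W FR=S RL=W RR=W

after cmd 1 (t=5): FL=W FR=S RL=W RR=W
after cmd 2 (t=9): FL=W FR=W RL=W RR=S
after cmd 3 (t=11): FL=W FR=W RL=W RR=S
after cmd 4 (t=16): FL=S FR=S RL=S RR=W
after cmd 5 (t=17): FL=W FR=S RL=W RR=W


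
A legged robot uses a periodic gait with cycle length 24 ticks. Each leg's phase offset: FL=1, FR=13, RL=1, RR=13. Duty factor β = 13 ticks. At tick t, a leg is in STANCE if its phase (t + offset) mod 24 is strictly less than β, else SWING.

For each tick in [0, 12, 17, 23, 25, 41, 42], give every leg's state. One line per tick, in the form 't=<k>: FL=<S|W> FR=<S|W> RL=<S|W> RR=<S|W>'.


t=0: phase=(1,13,1,13) vs β=13 → FL=S FR=W RL=S RR=W
t=12: phase=(13,1,13,1) vs β=13 → FL=W FR=S RL=W RR=S
t=17: phase=(18,6,18,6) vs β=13 → FL=W FR=S RL=W RR=S
t=23: phase=(0,12,0,12) vs β=13 → FL=S FR=S RL=S RR=S
t=25: phase=(2,14,2,14) vs β=13 → FL=S FR=W RL=S RR=W
t=41: phase=(18,6,18,6) vs β=13 → FL=W FR=S RL=W RR=S
t=42: phase=(19,7,19,7) vs β=13 → FL=W FR=S RL=W RR=S

t=0: FL=S FR=W RL=S RR=W
t=12: FL=W FR=S RL=W RR=S
t=17: FL=W FR=S RL=W RR=S
t=23: FL=S FR=S RL=S RR=S
t=25: FL=S FR=W RL=S RR=W
t=41: FL=W FR=S RL=W RR=S
t=42: FL=W FR=S RL=W RR=S


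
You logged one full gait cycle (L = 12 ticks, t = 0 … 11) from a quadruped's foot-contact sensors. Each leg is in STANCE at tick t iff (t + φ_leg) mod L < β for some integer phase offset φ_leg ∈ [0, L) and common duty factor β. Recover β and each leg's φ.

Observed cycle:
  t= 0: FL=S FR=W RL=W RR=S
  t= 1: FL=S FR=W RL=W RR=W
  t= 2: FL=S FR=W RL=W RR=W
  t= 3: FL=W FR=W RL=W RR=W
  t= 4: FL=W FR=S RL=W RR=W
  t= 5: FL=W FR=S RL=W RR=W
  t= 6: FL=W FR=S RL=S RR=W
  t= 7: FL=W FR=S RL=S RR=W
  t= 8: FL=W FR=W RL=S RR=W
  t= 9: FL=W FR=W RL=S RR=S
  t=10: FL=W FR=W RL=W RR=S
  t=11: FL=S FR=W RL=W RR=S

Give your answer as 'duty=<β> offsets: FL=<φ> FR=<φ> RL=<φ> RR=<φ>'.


duty β = stance ticks per leg = 4
FL: stance ticks = 4; W→S at t=11 → φ=1
FR: stance ticks = 4; W→S at t=4 → φ=8
RL: stance ticks = 4; W→S at t=6 → φ=6
RR: stance ticks = 4; W→S at t=9 → φ=3

duty=4 offsets: FL=1 FR=8 RL=6 RR=3


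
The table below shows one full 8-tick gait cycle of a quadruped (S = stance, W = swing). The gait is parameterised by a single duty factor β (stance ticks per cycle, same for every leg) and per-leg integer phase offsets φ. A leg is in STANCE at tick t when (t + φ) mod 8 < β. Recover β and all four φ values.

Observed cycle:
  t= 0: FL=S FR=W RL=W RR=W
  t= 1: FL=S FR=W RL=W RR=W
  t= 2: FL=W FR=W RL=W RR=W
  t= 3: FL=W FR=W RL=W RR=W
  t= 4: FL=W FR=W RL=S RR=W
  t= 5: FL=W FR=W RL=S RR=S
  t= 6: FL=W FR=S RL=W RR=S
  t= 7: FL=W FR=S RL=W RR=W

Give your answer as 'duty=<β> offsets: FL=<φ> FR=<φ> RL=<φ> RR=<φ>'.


duty β = stance ticks per leg = 2
FL: stance ticks = 2; W→S at t=0 → φ=0
FR: stance ticks = 2; W→S at t=6 → φ=2
RL: stance ticks = 2; W→S at t=4 → φ=4
RR: stance ticks = 2; W→S at t=5 → φ=3

duty=2 offsets: FL=0 FR=2 RL=4 RR=3


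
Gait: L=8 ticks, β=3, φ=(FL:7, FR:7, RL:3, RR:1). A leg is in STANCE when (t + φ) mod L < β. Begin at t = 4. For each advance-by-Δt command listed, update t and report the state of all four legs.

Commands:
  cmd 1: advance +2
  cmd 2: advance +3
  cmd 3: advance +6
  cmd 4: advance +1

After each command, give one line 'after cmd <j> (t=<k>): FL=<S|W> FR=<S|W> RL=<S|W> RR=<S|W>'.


start t=4: FL=W FR=W RL=W RR=W
cmd 1: advance +2 → t=6, phase=(5,5,1,7) → FL=W FR=W RL=S RR=W
cmd 2: advance +3 → t=9, phase=(0,0,4,2) → FL=S FR=S RL=W RR=S
cmd 3: advance +6 → t=15, phase=(6,6,2,0) → FL=W FR=W RL=S RR=S
cmd 4: advance +1 → t=16, phase=(7,7,3,1) → FL=W FR=W RL=W RR=S

after cmd 1 (t=6): FL=W FR=W RL=S RR=W
after cmd 2 (t=9): FL=S FR=S RL=W RR=S
after cmd 3 (t=15): FL=W FR=W RL=S RR=S
after cmd 4 (t=16): FL=W FR=W RL=W RR=S
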